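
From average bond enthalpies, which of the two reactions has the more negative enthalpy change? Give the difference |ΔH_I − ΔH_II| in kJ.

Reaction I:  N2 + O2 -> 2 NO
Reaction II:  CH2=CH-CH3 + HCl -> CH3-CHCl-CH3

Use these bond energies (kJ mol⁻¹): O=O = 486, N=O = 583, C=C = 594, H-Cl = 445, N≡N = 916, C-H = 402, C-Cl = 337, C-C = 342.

Reaction I:
  Bonds broken (reactants):
    N≡N: 1 × 916 = 916
    O=O: 1 × 486 = 486
    Σ(broken) = 1402 kJ
  Bonds formed (products):
    N=O: 2 × 583 = 1166
    Σ(formed) = 1166 kJ
  ΔH_I = 1402 − 1166 = +236 kJ
Reaction II:
  Bonds broken (reactants):
    C-C: 1 × 342 = 342
    C-H: 6 × 402 = 2412
    C=C: 1 × 594 = 594
    H-Cl: 1 × 445 = 445
    Σ(broken) = 3793 kJ
  Bonds formed (products):
    C-C: 2 × 342 = 684
    C-Cl: 1 × 337 = 337
    C-H: 7 × 402 = 2814
    Σ(formed) = 3835 kJ
  ΔH_II = 3793 − 3835 = −42 kJ
ΔH_I − ΔH_II = +278 kJ, so reaction II has the more negative ΔH; |ΔH_I − ΔH_II| = 278 kJ.

Reaction II, by 278 kJ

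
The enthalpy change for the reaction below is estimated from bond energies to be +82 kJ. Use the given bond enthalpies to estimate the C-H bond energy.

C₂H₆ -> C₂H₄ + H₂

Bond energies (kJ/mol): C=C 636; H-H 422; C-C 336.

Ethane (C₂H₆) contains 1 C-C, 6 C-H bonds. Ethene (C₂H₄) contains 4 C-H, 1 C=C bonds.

D(C-H) ≈ 402 kJ/mol

Let D be the C-H bond energy.
Σ(broken) = 1×336 + 6×D = 336 + 6D
Σ(formed) = 4×D + 1×636 + 1×422 = 1058 + 4D
ΔH = Σ(broken) − Σ(formed) = (336 + 6D) − (1058 + 4D) = −722 + 2D
Setting this equal to +82 kJ gives 2D = 804, so D = 402 kJ/mol.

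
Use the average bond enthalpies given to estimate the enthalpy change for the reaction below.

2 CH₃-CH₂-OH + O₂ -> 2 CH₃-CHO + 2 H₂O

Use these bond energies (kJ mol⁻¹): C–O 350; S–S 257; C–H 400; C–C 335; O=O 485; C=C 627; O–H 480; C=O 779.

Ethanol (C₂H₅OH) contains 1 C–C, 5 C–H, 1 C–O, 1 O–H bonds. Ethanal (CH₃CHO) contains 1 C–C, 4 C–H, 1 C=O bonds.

ΔH ≈ −533 kJ

Bonds broken (reactants):
  C–C: 2 × 335 = 670
  C–H: 10 × 400 = 4000
  C–O: 2 × 350 = 700
  O–H: 2 × 480 = 960
  O=O: 1 × 485 = 485
  Σ(broken) = 6815 kJ
Bonds formed (products):
  C–C: 2 × 335 = 670
  C–H: 8 × 400 = 3200
  C=O: 2 × 779 = 1558
  O–H: 4 × 480 = 1920
  Σ(formed) = 7348 kJ
ΔH = Σ(broken) − Σ(formed) = 6815 − 7348 = −533 kJ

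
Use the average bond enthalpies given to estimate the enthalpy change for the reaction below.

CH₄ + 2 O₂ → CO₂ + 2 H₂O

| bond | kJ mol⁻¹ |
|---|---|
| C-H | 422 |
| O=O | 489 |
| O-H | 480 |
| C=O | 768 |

ΔH ≈ −790 kJ

Bonds broken (reactants):
  C-H: 4 × 422 = 1688
  O=O: 2 × 489 = 978
  Σ(broken) = 2666 kJ
Bonds formed (products):
  C=O: 2 × 768 = 1536
  O-H: 4 × 480 = 1920
  Σ(formed) = 3456 kJ
ΔH = Σ(broken) − Σ(formed) = 2666 − 3456 = −790 kJ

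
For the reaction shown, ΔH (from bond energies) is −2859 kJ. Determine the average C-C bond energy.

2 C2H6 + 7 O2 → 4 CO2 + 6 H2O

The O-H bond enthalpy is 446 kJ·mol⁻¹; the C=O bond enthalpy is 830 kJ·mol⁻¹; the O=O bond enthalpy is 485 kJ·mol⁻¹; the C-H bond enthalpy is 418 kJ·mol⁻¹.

D(C-C) ≈ 361 kJ/mol

Let D be the C-C bond energy.
Σ(broken) = 2×D + 12×418 + 7×485 = 8411 + 2D
Σ(formed) = 8×830 + 12×446 = 11992
ΔH = Σ(broken) − Σ(formed) = (8411 + 2D) − (11992) = −3581 + 2D
Setting this equal to −2859 kJ gives 2D = 722, so D = 361 kJ/mol.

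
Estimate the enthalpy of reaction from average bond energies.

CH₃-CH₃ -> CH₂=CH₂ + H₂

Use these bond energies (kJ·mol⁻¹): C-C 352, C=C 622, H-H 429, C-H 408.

ΔH ≈ +117 kJ

Bonds broken (reactants):
  C-C: 1 × 352 = 352
  C-H: 6 × 408 = 2448
  Σ(broken) = 2800 kJ
Bonds formed (products):
  C-H: 4 × 408 = 1632
  C=C: 1 × 622 = 622
  H-H: 1 × 429 = 429
  Σ(formed) = 2683 kJ
ΔH = Σ(broken) − Σ(formed) = 2800 − 2683 = +117 kJ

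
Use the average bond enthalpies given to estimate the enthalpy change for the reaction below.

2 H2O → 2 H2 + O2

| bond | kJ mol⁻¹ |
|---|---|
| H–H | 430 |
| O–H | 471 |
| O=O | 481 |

Bonds broken (reactants):
  O–H: 4 × 471 = 1884
  Σ(broken) = 1884 kJ
Bonds formed (products):
  H–H: 2 × 430 = 860
  O=O: 1 × 481 = 481
  Σ(formed) = 1341 kJ
ΔH = Σ(broken) − Σ(formed) = 1884 − 1341 = +543 kJ

ΔH ≈ +543 kJ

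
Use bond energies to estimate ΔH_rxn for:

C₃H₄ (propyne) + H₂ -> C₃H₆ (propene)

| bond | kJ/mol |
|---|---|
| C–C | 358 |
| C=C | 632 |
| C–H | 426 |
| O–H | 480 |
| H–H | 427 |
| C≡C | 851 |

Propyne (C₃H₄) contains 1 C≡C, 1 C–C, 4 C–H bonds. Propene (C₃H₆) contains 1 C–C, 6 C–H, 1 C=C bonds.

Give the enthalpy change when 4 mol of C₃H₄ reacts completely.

ΔH = −824 kJ

Bonds broken (reactants):
  C≡C: 1 × 851 = 851
  C–C: 1 × 358 = 358
  C–H: 4 × 426 = 1704
  H–H: 1 × 427 = 427
  Σ(broken) = 3340 kJ
Bonds formed (products):
  C–C: 1 × 358 = 358
  C–H: 6 × 426 = 2556
  C=C: 1 × 632 = 632
  Σ(formed) = 3546 kJ
ΔH = Σ(broken) − Σ(formed) = 3340 − 3546 = −206 kJ
For 4× the reaction as written: 4 × (−206) = −824 kJ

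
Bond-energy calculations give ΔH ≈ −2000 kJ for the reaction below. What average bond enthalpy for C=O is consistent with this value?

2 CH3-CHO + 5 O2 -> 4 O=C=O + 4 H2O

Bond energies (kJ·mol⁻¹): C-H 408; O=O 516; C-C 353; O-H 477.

D(C=O) ≈ 789 kJ/mol

Let D be the C=O bond energy.
Σ(broken) = 2×353 + 8×408 + 2×D + 5×516 = 6550 + 2D
Σ(formed) = 8×D + 8×477 = 3816 + 8D
ΔH = Σ(broken) − Σ(formed) = (6550 + 2D) − (3816 + 8D) = +2734 − 6D
Setting this equal to −2000 kJ gives 6D = 4734, so D = 789 kJ/mol.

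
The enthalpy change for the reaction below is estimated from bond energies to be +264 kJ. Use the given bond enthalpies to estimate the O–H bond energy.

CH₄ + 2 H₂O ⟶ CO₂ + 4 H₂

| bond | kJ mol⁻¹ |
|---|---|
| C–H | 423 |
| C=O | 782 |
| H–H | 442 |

D(O–H) ≈ 476 kJ/mol

Let D be the O–H bond energy.
Σ(broken) = 4×423 + 4×D = 1692 + 4D
Σ(formed) = 2×782 + 4×442 = 3332
ΔH = Σ(broken) − Σ(formed) = (1692 + 4D) − (3332) = −1640 + 4D
Setting this equal to +264 kJ gives 4D = 1904, so D = 476 kJ/mol.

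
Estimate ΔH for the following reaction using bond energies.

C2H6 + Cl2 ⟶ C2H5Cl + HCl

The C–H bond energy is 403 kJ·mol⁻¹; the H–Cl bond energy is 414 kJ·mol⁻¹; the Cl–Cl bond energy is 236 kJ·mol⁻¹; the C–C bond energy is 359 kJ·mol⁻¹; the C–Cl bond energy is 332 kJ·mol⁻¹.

Bonds broken (reactants):
  C–C: 1 × 359 = 359
  C–H: 6 × 403 = 2418
  Cl–Cl: 1 × 236 = 236
  Σ(broken) = 3013 kJ
Bonds formed (products):
  C–C: 1 × 359 = 359
  C–Cl: 1 × 332 = 332
  C–H: 5 × 403 = 2015
  H–Cl: 1 × 414 = 414
  Σ(formed) = 3120 kJ
ΔH = Σ(broken) − Σ(formed) = 3013 − 3120 = −107 kJ

ΔH ≈ −107 kJ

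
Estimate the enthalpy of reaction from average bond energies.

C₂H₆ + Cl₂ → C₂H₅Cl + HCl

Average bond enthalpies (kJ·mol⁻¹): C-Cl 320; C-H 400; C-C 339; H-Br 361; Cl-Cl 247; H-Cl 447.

Bonds broken (reactants):
  C-C: 1 × 339 = 339
  C-H: 6 × 400 = 2400
  Cl-Cl: 1 × 247 = 247
  Σ(broken) = 2986 kJ
Bonds formed (products):
  C-C: 1 × 339 = 339
  C-Cl: 1 × 320 = 320
  C-H: 5 × 400 = 2000
  H-Cl: 1 × 447 = 447
  Σ(formed) = 3106 kJ
ΔH = Σ(broken) − Σ(formed) = 2986 − 3106 = −120 kJ

ΔH ≈ −120 kJ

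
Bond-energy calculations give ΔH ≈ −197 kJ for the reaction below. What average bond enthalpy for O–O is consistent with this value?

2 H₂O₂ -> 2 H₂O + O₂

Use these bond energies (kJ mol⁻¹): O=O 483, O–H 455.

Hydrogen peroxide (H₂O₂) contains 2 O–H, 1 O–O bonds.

D(O–O) ≈ 143 kJ/mol

Let D be the O–O bond energy.
Σ(broken) = 4×455 + 2×D = 1820 + 2D
Σ(formed) = 4×455 + 1×483 = 2303
ΔH = Σ(broken) − Σ(formed) = (1820 + 2D) − (2303) = −483 + 2D
Setting this equal to −197 kJ gives 2D = 286, so D = 143 kJ/mol.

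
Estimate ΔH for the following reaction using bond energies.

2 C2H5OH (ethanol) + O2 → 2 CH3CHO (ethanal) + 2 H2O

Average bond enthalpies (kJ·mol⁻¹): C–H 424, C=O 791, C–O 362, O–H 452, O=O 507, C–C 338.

Bonds broken (reactants):
  C–C: 2 × 338 = 676
  C–H: 10 × 424 = 4240
  C–O: 2 × 362 = 724
  O–H: 2 × 452 = 904
  O=O: 1 × 507 = 507
  Σ(broken) = 7051 kJ
Bonds formed (products):
  C–C: 2 × 338 = 676
  C–H: 8 × 424 = 3392
  C=O: 2 × 791 = 1582
  O–H: 4 × 452 = 1808
  Σ(formed) = 7458 kJ
ΔH = Σ(broken) − Σ(formed) = 7051 − 7458 = −407 kJ

ΔH ≈ −407 kJ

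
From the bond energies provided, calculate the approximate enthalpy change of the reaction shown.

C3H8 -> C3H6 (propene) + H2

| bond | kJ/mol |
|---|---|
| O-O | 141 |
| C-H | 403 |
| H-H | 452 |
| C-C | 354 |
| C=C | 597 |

Bonds broken (reactants):
  C-C: 2 × 354 = 708
  C-H: 8 × 403 = 3224
  Σ(broken) = 3932 kJ
Bonds formed (products):
  C-C: 1 × 354 = 354
  C-H: 6 × 403 = 2418
  C=C: 1 × 597 = 597
  H-H: 1 × 452 = 452
  Σ(formed) = 3821 kJ
ΔH = Σ(broken) − Σ(formed) = 3932 − 3821 = +111 kJ

ΔH ≈ +111 kJ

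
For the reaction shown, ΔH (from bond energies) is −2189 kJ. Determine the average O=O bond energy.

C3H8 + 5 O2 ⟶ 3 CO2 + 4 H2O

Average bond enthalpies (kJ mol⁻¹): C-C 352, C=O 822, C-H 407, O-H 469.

D(O=O) ≈ 507 kJ/mol

Let D be the O=O bond energy.
Σ(broken) = 2×352 + 8×407 + 5×D = 3960 + 5D
Σ(formed) = 6×822 + 8×469 = 8684
ΔH = Σ(broken) − Σ(formed) = (3960 + 5D) − (8684) = −4724 + 5D
Setting this equal to −2189 kJ gives 5D = 2535, so D = 507 kJ/mol.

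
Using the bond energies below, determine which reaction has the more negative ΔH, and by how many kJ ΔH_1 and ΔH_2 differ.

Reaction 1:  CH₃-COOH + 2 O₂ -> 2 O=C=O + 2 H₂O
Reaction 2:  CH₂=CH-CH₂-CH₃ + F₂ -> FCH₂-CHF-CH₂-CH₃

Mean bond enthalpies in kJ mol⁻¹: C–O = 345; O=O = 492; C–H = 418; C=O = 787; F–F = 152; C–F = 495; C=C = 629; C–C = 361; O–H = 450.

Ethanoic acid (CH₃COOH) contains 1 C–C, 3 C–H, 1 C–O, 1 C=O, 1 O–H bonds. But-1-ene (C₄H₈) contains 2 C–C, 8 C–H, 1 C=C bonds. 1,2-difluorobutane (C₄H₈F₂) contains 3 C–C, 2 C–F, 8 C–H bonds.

Reaction 1:
  Bonds broken (reactants):
    C–C: 1 × 361 = 361
    C–H: 3 × 418 = 1254
    C–O: 1 × 345 = 345
    C=O: 1 × 787 = 787
    O–H: 1 × 450 = 450
    O=O: 2 × 492 = 984
    Σ(broken) = 4181 kJ
  Bonds formed (products):
    C=O: 4 × 787 = 3148
    O–H: 4 × 450 = 1800
    Σ(formed) = 4948 kJ
  ΔH_1 = 4181 − 4948 = −767 kJ
Reaction 2:
  Bonds broken (reactants):
    C–C: 2 × 361 = 722
    C–H: 8 × 418 = 3344
    C=C: 1 × 629 = 629
    F–F: 1 × 152 = 152
    Σ(broken) = 4847 kJ
  Bonds formed (products):
    C–C: 3 × 361 = 1083
    C–F: 2 × 495 = 990
    C–H: 8 × 418 = 3344
    Σ(formed) = 5417 kJ
  ΔH_2 = 4847 − 5417 = −570 kJ
ΔH_1 − ΔH_2 = −197 kJ, so reaction 1 has the more negative ΔH; |ΔH_1 − ΔH_2| = 197 kJ.

Reaction 1, by 197 kJ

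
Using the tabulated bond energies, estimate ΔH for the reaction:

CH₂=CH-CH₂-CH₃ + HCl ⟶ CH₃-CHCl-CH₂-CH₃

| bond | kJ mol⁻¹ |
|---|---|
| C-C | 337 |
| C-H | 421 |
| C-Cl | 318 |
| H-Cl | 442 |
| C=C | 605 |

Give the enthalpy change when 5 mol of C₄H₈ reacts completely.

ΔH = −145 kJ

Bonds broken (reactants):
  C-C: 2 × 337 = 674
  C-H: 8 × 421 = 3368
  C=C: 1 × 605 = 605
  H-Cl: 1 × 442 = 442
  Σ(broken) = 5089 kJ
Bonds formed (products):
  C-C: 3 × 337 = 1011
  C-Cl: 1 × 318 = 318
  C-H: 9 × 421 = 3789
  Σ(formed) = 5118 kJ
ΔH = Σ(broken) − Σ(formed) = 5089 − 5118 = −29 kJ
For 5× the reaction as written: 5 × (−29) = −145 kJ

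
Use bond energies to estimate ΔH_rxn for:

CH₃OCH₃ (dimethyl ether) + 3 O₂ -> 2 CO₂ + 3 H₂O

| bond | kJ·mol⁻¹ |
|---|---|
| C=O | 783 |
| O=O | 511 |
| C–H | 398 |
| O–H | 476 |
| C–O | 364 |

Bonds broken (reactants):
  C–H: 6 × 398 = 2388
  C–O: 2 × 364 = 728
  O=O: 3 × 511 = 1533
  Σ(broken) = 4649 kJ
Bonds formed (products):
  C=O: 4 × 783 = 3132
  O–H: 6 × 476 = 2856
  Σ(formed) = 5988 kJ
ΔH = Σ(broken) − Σ(formed) = 4649 − 5988 = −1339 kJ

ΔH ≈ −1339 kJ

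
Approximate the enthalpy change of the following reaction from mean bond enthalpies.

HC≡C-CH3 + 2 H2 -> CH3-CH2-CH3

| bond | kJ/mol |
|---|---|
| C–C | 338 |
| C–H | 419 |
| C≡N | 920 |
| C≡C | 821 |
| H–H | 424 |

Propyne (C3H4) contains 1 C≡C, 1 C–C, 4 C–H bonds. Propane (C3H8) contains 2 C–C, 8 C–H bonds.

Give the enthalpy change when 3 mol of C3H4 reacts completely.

ΔH = −1035 kJ

Bonds broken (reactants):
  C≡C: 1 × 821 = 821
  C–C: 1 × 338 = 338
  C–H: 4 × 419 = 1676
  H–H: 2 × 424 = 848
  Σ(broken) = 3683 kJ
Bonds formed (products):
  C–C: 2 × 338 = 676
  C–H: 8 × 419 = 3352
  Σ(formed) = 4028 kJ
ΔH = Σ(broken) − Σ(formed) = 3683 − 4028 = −345 kJ
For 3× the reaction as written: 3 × (−345) = −1035 kJ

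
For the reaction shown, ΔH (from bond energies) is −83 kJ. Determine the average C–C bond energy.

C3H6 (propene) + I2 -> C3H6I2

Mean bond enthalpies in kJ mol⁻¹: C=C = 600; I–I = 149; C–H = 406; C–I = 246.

Let D be the C–C bond energy.
Σ(broken) = 1×D + 6×406 + 1×600 + 1×149 = 3185 + D
Σ(formed) = 2×D + 6×406 + 2×246 = 2928 + 2D
ΔH = Σ(broken) − Σ(formed) = (3185 + D) − (2928 + 2D) = +257 − D
Setting this equal to −83 kJ gives D = 340 kJ/mol.

D(C–C) ≈ 340 kJ/mol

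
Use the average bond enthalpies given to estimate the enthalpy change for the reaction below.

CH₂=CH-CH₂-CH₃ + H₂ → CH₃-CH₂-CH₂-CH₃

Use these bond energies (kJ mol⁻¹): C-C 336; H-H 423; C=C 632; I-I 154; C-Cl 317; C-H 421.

ΔH ≈ −123 kJ

Bonds broken (reactants):
  C-C: 2 × 336 = 672
  C-H: 8 × 421 = 3368
  C=C: 1 × 632 = 632
  H-H: 1 × 423 = 423
  Σ(broken) = 5095 kJ
Bonds formed (products):
  C-C: 3 × 336 = 1008
  C-H: 10 × 421 = 4210
  Σ(formed) = 5218 kJ
ΔH = Σ(broken) − Σ(formed) = 5095 − 5218 = −123 kJ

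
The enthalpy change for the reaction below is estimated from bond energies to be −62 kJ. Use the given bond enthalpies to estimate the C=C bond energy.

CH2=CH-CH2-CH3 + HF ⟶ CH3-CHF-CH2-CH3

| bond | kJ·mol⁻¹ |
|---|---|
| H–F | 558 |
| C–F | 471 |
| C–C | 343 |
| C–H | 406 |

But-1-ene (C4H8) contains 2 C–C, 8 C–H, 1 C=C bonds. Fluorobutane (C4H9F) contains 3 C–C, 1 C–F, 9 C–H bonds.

Let D be the C=C bond energy.
Σ(broken) = 2×343 + 8×406 + 1×D + 1×558 = 4492 + D
Σ(formed) = 3×343 + 1×471 + 9×406 = 5154
ΔH = Σ(broken) − Σ(formed) = (4492 + D) − (5154) = −662 + D
Setting this equal to −62 kJ gives D = 600 kJ/mol.

D(C=C) ≈ 600 kJ/mol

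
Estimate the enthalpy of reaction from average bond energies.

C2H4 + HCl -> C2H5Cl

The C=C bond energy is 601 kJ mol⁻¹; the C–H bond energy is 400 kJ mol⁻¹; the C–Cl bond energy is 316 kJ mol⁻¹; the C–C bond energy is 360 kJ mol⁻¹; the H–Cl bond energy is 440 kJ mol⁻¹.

ΔH ≈ −35 kJ

Bonds broken (reactants):
  C–H: 4 × 400 = 1600
  C=C: 1 × 601 = 601
  H–Cl: 1 × 440 = 440
  Σ(broken) = 2641 kJ
Bonds formed (products):
  C–C: 1 × 360 = 360
  C–Cl: 1 × 316 = 316
  C–H: 5 × 400 = 2000
  Σ(formed) = 2676 kJ
ΔH = Σ(broken) − Σ(formed) = 2641 − 2676 = −35 kJ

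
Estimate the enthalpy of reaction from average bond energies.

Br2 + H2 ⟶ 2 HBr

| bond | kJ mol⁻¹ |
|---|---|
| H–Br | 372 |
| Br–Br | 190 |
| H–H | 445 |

ΔH ≈ −109 kJ

Bonds broken (reactants):
  Br–Br: 1 × 190 = 190
  H–H: 1 × 445 = 445
  Σ(broken) = 635 kJ
Bonds formed (products):
  H–Br: 2 × 372 = 744
  Σ(formed) = 744 kJ
ΔH = Σ(broken) − Σ(formed) = 635 − 744 = −109 kJ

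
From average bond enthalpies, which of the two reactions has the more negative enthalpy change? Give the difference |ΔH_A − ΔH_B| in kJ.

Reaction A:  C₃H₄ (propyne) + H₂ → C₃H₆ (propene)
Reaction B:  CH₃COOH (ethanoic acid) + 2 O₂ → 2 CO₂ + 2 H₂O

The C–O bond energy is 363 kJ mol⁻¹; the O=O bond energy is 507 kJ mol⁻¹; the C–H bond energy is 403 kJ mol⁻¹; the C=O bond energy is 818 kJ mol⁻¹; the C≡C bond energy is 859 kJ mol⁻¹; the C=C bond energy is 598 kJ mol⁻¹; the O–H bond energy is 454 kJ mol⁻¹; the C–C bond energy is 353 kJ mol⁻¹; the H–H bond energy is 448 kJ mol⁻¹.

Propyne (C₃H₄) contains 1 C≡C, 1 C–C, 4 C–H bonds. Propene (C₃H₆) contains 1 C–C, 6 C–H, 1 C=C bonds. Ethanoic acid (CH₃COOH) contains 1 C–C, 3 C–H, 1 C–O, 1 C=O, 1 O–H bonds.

Reaction A:
  Bonds broken (reactants):
    C≡C: 1 × 859 = 859
    C–C: 1 × 353 = 353
    C–H: 4 × 403 = 1612
    H–H: 1 × 448 = 448
    Σ(broken) = 3272 kJ
  Bonds formed (products):
    C–C: 1 × 353 = 353
    C–H: 6 × 403 = 2418
    C=C: 1 × 598 = 598
    Σ(formed) = 3369 kJ
  ΔH_A = 3272 − 3369 = −97 kJ
Reaction B:
  Bonds broken (reactants):
    C–C: 1 × 353 = 353
    C–H: 3 × 403 = 1209
    C–O: 1 × 363 = 363
    C=O: 1 × 818 = 818
    O–H: 1 × 454 = 454
    O=O: 2 × 507 = 1014
    Σ(broken) = 4211 kJ
  Bonds formed (products):
    C=O: 4 × 818 = 3272
    O–H: 4 × 454 = 1816
    Σ(formed) = 5088 kJ
  ΔH_B = 4211 − 5088 = −877 kJ
ΔH_A − ΔH_B = +780 kJ, so reaction B has the more negative ΔH; |ΔH_A − ΔH_B| = 780 kJ.

Reaction B, by 780 kJ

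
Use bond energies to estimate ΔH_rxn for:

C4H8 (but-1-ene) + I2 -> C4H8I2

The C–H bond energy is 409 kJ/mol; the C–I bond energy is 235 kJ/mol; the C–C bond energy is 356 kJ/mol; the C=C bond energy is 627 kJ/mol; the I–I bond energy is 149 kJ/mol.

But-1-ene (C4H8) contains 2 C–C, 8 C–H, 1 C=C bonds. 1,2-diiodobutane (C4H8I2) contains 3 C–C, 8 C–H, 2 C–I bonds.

ΔH ≈ −50 kJ

Bonds broken (reactants):
  C–C: 2 × 356 = 712
  C–H: 8 × 409 = 3272
  C=C: 1 × 627 = 627
  I–I: 1 × 149 = 149
  Σ(broken) = 4760 kJ
Bonds formed (products):
  C–C: 3 × 356 = 1068
  C–H: 8 × 409 = 3272
  C–I: 2 × 235 = 470
  Σ(formed) = 4810 kJ
ΔH = Σ(broken) − Σ(formed) = 4760 − 4810 = −50 kJ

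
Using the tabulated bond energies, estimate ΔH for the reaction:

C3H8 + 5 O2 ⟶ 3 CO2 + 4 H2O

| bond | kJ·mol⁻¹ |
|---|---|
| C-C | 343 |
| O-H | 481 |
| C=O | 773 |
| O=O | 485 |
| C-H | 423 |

ΔH ≈ −1991 kJ

Bonds broken (reactants):
  C-C: 2 × 343 = 686
  C-H: 8 × 423 = 3384
  O=O: 5 × 485 = 2425
  Σ(broken) = 6495 kJ
Bonds formed (products):
  C=O: 6 × 773 = 4638
  O-H: 8 × 481 = 3848
  Σ(formed) = 8486 kJ
ΔH = Σ(broken) − Σ(formed) = 6495 − 8486 = −1991 kJ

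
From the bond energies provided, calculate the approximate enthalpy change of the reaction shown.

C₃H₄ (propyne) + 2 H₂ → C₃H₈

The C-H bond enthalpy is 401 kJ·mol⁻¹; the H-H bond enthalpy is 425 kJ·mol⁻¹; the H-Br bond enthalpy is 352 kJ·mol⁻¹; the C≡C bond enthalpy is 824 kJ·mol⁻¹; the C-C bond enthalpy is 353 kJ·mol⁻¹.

ΔH ≈ −283 kJ

Bonds broken (reactants):
  C≡C: 1 × 824 = 824
  C-C: 1 × 353 = 353
  C-H: 4 × 401 = 1604
  H-H: 2 × 425 = 850
  Σ(broken) = 3631 kJ
Bonds formed (products):
  C-C: 2 × 353 = 706
  C-H: 8 × 401 = 3208
  Σ(formed) = 3914 kJ
ΔH = Σ(broken) − Σ(formed) = 3631 − 3914 = −283 kJ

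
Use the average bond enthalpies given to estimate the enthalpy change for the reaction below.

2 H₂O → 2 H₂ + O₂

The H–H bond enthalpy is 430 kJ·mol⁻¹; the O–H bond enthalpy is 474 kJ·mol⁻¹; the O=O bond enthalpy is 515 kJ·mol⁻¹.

ΔH ≈ +521 kJ

Bonds broken (reactants):
  O–H: 4 × 474 = 1896
  Σ(broken) = 1896 kJ
Bonds formed (products):
  H–H: 2 × 430 = 860
  O=O: 1 × 515 = 515
  Σ(formed) = 1375 kJ
ΔH = Σ(broken) − Σ(formed) = 1896 − 1375 = +521 kJ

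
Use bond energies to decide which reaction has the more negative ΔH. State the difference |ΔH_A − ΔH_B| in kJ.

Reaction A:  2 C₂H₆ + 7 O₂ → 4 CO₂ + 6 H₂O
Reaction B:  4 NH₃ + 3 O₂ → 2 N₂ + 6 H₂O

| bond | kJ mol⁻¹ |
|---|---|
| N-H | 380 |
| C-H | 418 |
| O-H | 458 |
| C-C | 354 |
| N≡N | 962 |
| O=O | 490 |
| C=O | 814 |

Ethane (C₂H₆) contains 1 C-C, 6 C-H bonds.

Reaction A:
  Bonds broken (reactants):
    C-C: 2 × 354 = 708
    C-H: 12 × 418 = 5016
    O=O: 7 × 490 = 3430
    Σ(broken) = 9154 kJ
  Bonds formed (products):
    C=O: 8 × 814 = 6512
    O-H: 12 × 458 = 5496
    Σ(formed) = 12008 kJ
  ΔH_A = 9154 − 12008 = −2854 kJ
Reaction B:
  Bonds broken (reactants):
    N-H: 12 × 380 = 4560
    O=O: 3 × 490 = 1470
    Σ(broken) = 6030 kJ
  Bonds formed (products):
    N≡N: 2 × 962 = 1924
    O-H: 12 × 458 = 5496
    Σ(formed) = 7420 kJ
  ΔH_B = 6030 − 7420 = −1390 kJ
ΔH_A − ΔH_B = −1464 kJ, so reaction A has the more negative ΔH; |ΔH_A − ΔH_B| = 1464 kJ.

Reaction A, by 1464 kJ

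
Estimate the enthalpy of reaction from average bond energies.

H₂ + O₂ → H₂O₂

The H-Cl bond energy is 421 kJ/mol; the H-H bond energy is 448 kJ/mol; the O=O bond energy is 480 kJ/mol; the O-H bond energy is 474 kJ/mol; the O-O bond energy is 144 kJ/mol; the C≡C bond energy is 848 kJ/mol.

ΔH ≈ −164 kJ

Bonds broken (reactants):
  H-H: 1 × 448 = 448
  O=O: 1 × 480 = 480
  Σ(broken) = 928 kJ
Bonds formed (products):
  O-H: 2 × 474 = 948
  O-O: 1 × 144 = 144
  Σ(formed) = 1092 kJ
ΔH = Σ(broken) − Σ(formed) = 928 − 1092 = −164 kJ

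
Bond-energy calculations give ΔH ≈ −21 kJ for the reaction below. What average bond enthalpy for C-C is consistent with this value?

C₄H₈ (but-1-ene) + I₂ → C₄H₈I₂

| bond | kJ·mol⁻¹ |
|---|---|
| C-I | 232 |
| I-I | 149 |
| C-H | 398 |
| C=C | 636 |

Let D be the C-C bond energy.
Σ(broken) = 2×D + 8×398 + 1×636 + 1×149 = 3969 + 2D
Σ(formed) = 3×D + 8×398 + 2×232 = 3648 + 3D
ΔH = Σ(broken) − Σ(formed) = (3969 + 2D) − (3648 + 3D) = +321 − D
Setting this equal to −21 kJ gives D = 342 kJ/mol.

D(C-C) ≈ 342 kJ/mol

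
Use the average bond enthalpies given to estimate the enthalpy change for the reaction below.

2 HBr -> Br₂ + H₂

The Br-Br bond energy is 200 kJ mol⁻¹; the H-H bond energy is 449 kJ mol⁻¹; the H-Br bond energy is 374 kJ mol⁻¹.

ΔH ≈ +99 kJ

Bonds broken (reactants):
  H-Br: 2 × 374 = 748
  Σ(broken) = 748 kJ
Bonds formed (products):
  Br-Br: 1 × 200 = 200
  H-H: 1 × 449 = 449
  Σ(formed) = 649 kJ
ΔH = Σ(broken) − Σ(formed) = 748 − 649 = +99 kJ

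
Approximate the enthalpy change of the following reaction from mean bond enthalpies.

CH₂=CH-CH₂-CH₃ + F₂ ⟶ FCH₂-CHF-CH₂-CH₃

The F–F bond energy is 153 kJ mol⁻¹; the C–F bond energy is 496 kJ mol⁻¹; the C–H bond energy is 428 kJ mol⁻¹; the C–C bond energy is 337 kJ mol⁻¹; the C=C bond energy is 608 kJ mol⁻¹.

Bonds broken (reactants):
  C–C: 2 × 337 = 674
  C–H: 8 × 428 = 3424
  C=C: 1 × 608 = 608
  F–F: 1 × 153 = 153
  Σ(broken) = 4859 kJ
Bonds formed (products):
  C–C: 3 × 337 = 1011
  C–F: 2 × 496 = 992
  C–H: 8 × 428 = 3424
  Σ(formed) = 5427 kJ
ΔH = Σ(broken) − Σ(formed) = 4859 − 5427 = −568 kJ

ΔH ≈ −568 kJ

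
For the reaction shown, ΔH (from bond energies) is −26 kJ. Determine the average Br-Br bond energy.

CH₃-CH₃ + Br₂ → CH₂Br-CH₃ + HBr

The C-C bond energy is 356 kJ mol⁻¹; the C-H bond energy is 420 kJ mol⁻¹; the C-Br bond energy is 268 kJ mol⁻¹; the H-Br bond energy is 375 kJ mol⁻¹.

Let D be the Br-Br bond energy.
Σ(broken) = 1×D + 1×356 + 6×420 = 2876 + D
Σ(formed) = 1×268 + 1×356 + 5×420 + 1×375 = 3099
ΔH = Σ(broken) − Σ(formed) = (2876 + D) − (3099) = −223 + D
Setting this equal to −26 kJ gives D = 197 kJ/mol.

D(Br-Br) ≈ 197 kJ/mol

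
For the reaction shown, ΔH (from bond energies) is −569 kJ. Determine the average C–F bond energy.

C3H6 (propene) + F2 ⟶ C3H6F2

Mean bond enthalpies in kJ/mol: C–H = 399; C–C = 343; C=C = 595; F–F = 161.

Let D be the C–F bond energy.
Σ(broken) = 1×343 + 6×399 + 1×595 + 1×161 = 3493
Σ(formed) = 2×343 + 2×D + 6×399 = 3080 + 2D
ΔH = Σ(broken) − Σ(formed) = (3493) − (3080 + 2D) = +413 − 2D
Setting this equal to −569 kJ gives 2D = 982, so D = 491 kJ/mol.

D(C–F) ≈ 491 kJ/mol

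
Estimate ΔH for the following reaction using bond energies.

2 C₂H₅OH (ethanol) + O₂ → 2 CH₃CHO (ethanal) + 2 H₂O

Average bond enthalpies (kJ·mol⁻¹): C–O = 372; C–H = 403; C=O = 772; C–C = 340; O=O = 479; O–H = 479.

ΔH ≈ −473 kJ

Bonds broken (reactants):
  C–C: 2 × 340 = 680
  C–H: 10 × 403 = 4030
  C–O: 2 × 372 = 744
  O–H: 2 × 479 = 958
  O=O: 1 × 479 = 479
  Σ(broken) = 6891 kJ
Bonds formed (products):
  C–C: 2 × 340 = 680
  C–H: 8 × 403 = 3224
  C=O: 2 × 772 = 1544
  O–H: 4 × 479 = 1916
  Σ(formed) = 7364 kJ
ΔH = Σ(broken) − Σ(formed) = 6891 − 7364 = −473 kJ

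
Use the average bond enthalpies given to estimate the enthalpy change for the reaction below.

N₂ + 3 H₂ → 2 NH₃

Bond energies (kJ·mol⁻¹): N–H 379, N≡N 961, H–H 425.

ΔH ≈ −38 kJ

Bonds broken (reactants):
  H–H: 3 × 425 = 1275
  N≡N: 1 × 961 = 961
  Σ(broken) = 2236 kJ
Bonds formed (products):
  N–H: 6 × 379 = 2274
  Σ(formed) = 2274 kJ
ΔH = Σ(broken) − Σ(formed) = 2236 − 2274 = −38 kJ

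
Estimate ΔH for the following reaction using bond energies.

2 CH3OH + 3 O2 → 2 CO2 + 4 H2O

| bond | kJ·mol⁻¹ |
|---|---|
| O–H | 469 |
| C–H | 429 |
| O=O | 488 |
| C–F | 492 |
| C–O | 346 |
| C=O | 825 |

Bonds broken (reactants):
  C–H: 6 × 429 = 2574
  C–O: 2 × 346 = 692
  O–H: 2 × 469 = 938
  O=O: 3 × 488 = 1464
  Σ(broken) = 5668 kJ
Bonds formed (products):
  C=O: 4 × 825 = 3300
  O–H: 8 × 469 = 3752
  Σ(formed) = 7052 kJ
ΔH = Σ(broken) − Σ(formed) = 5668 − 7052 = −1384 kJ

ΔH ≈ −1384 kJ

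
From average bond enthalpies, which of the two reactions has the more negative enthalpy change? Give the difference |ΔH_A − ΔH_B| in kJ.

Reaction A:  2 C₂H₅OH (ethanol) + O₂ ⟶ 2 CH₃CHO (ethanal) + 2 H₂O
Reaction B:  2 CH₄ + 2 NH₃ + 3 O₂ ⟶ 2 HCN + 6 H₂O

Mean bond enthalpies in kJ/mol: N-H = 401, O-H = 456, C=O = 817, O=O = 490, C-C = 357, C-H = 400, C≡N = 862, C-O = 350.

Reaction A:
  Bonds broken (reactants):
    C-C: 2 × 357 = 714
    C-H: 10 × 400 = 4000
    C-O: 2 × 350 = 700
    O-H: 2 × 456 = 912
    O=O: 1 × 490 = 490
    Σ(broken) = 6816 kJ
  Bonds formed (products):
    C-C: 2 × 357 = 714
    C-H: 8 × 400 = 3200
    C=O: 2 × 817 = 1634
    O-H: 4 × 456 = 1824
    Σ(formed) = 7372 kJ
  ΔH_A = 6816 − 7372 = −556 kJ
Reaction B:
  Bonds broken (reactants):
    C-H: 8 × 400 = 3200
    N-H: 6 × 401 = 2406
    O=O: 3 × 490 = 1470
    Σ(broken) = 7076 kJ
  Bonds formed (products):
    C≡N: 2 × 862 = 1724
    C-H: 2 × 400 = 800
    O-H: 12 × 456 = 5472
    Σ(formed) = 7996 kJ
  ΔH_B = 7076 − 7996 = −920 kJ
ΔH_A − ΔH_B = +364 kJ, so reaction B has the more negative ΔH; |ΔH_A − ΔH_B| = 364 kJ.

Reaction B, by 364 kJ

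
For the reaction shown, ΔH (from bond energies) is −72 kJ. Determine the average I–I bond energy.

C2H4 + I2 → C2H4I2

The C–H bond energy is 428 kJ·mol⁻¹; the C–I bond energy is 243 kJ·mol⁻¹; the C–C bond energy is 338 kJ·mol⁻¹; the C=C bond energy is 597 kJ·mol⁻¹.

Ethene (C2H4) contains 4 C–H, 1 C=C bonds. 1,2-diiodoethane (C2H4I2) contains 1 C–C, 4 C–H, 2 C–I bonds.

Let D be the I–I bond energy.
Σ(broken) = 4×428 + 1×597 + 1×D = 2309 + D
Σ(formed) = 1×338 + 4×428 + 2×243 = 2536
ΔH = Σ(broken) − Σ(formed) = (2309 + D) − (2536) = −227 + D
Setting this equal to −72 kJ gives D = 155 kJ/mol.

D(I–I) ≈ 155 kJ/mol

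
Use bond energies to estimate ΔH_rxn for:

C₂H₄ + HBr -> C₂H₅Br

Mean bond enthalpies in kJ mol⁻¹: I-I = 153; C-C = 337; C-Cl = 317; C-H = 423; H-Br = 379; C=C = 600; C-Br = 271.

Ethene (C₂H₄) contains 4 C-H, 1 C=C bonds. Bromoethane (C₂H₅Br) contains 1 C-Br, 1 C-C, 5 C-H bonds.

Bonds broken (reactants):
  C-H: 4 × 423 = 1692
  C=C: 1 × 600 = 600
  H-Br: 1 × 379 = 379
  Σ(broken) = 2671 kJ
Bonds formed (products):
  C-Br: 1 × 271 = 271
  C-C: 1 × 337 = 337
  C-H: 5 × 423 = 2115
  Σ(formed) = 2723 kJ
ΔH = Σ(broken) − Σ(formed) = 2671 − 2723 = −52 kJ

ΔH ≈ −52 kJ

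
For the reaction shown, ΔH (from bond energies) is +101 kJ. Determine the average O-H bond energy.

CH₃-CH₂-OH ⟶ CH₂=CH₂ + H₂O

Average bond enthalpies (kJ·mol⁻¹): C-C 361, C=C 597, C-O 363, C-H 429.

Let D be the O-H bond energy.
Σ(broken) = 1×361 + 5×429 + 1×363 + 1×D = 2869 + D
Σ(formed) = 4×429 + 1×597 + 2×D = 2313 + 2D
ΔH = Σ(broken) − Σ(formed) = (2869 + D) − (2313 + 2D) = +556 − D
Setting this equal to +101 kJ gives D = 455 kJ/mol.

D(O-H) ≈ 455 kJ/mol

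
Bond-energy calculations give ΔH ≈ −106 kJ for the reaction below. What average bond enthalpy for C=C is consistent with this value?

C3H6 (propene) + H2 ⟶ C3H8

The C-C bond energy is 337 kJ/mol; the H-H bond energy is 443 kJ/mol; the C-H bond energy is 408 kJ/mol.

Let D be the C=C bond energy.
Σ(broken) = 1×337 + 6×408 + 1×D + 1×443 = 3228 + D
Σ(formed) = 2×337 + 8×408 = 3938
ΔH = Σ(broken) − Σ(formed) = (3228 + D) − (3938) = −710 + D
Setting this equal to −106 kJ gives D = 604 kJ/mol.

D(C=C) ≈ 604 kJ/mol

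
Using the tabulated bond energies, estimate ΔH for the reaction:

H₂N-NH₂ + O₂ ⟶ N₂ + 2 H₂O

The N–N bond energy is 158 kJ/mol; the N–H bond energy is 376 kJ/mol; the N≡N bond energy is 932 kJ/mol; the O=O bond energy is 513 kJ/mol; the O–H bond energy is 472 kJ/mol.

Bonds broken (reactants):
  N–H: 4 × 376 = 1504
  N–N: 1 × 158 = 158
  O=O: 1 × 513 = 513
  Σ(broken) = 2175 kJ
Bonds formed (products):
  N≡N: 1 × 932 = 932
  O–H: 4 × 472 = 1888
  Σ(formed) = 2820 kJ
ΔH = Σ(broken) − Σ(formed) = 2175 − 2820 = −645 kJ

ΔH ≈ −645 kJ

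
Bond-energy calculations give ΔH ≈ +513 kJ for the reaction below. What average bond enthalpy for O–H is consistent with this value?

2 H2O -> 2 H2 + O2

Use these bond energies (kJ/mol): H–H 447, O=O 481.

D(O–H) ≈ 472 kJ/mol

Let D be the O–H bond energy.
Σ(broken) = 4×D = 4D
Σ(formed) = 2×447 + 1×481 = 1375
ΔH = Σ(broken) − Σ(formed) = (4D) − (1375) = −1375 + 4D
Setting this equal to +513 kJ gives 4D = 1888, so D = 472 kJ/mol.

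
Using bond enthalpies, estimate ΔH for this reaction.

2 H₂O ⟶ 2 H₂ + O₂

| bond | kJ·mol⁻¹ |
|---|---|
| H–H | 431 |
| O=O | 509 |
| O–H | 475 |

Bonds broken (reactants):
  O–H: 4 × 475 = 1900
  Σ(broken) = 1900 kJ
Bonds formed (products):
  H–H: 2 × 431 = 862
  O=O: 1 × 509 = 509
  Σ(formed) = 1371 kJ
ΔH = Σ(broken) − Σ(formed) = 1900 − 1371 = +529 kJ

ΔH ≈ +529 kJ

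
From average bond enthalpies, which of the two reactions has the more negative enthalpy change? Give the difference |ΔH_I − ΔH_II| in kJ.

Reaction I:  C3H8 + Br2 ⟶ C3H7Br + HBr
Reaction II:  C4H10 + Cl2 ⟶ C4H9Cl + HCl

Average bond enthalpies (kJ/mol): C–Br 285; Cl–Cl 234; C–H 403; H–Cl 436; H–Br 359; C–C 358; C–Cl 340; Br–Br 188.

Reaction II, by 86 kJ

Reaction I:
  Bonds broken (reactants):
    Br–Br: 1 × 188 = 188
    C–C: 2 × 358 = 716
    C–H: 8 × 403 = 3224
    Σ(broken) = 4128 kJ
  Bonds formed (products):
    C–Br: 1 × 285 = 285
    C–C: 2 × 358 = 716
    C–H: 7 × 403 = 2821
    H–Br: 1 × 359 = 359
    Σ(formed) = 4181 kJ
  ΔH_I = 4128 − 4181 = −53 kJ
Reaction II:
  Bonds broken (reactants):
    C–C: 3 × 358 = 1074
    C–H: 10 × 403 = 4030
    Cl–Cl: 1 × 234 = 234
    Σ(broken) = 5338 kJ
  Bonds formed (products):
    C–C: 3 × 358 = 1074
    C–Cl: 1 × 340 = 340
    C–H: 9 × 403 = 3627
    H–Cl: 1 × 436 = 436
    Σ(formed) = 5477 kJ
  ΔH_II = 5338 − 5477 = −139 kJ
ΔH_I − ΔH_II = +86 kJ, so reaction II has the more negative ΔH; |ΔH_I − ΔH_II| = 86 kJ.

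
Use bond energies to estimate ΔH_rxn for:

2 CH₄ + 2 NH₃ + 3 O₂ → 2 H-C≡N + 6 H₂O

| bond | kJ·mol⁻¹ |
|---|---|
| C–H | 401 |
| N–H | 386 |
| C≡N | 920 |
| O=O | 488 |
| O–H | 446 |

Bonds broken (reactants):
  C–H: 8 × 401 = 3208
  N–H: 6 × 386 = 2316
  O=O: 3 × 488 = 1464
  Σ(broken) = 6988 kJ
Bonds formed (products):
  C≡N: 2 × 920 = 1840
  C–H: 2 × 401 = 802
  O–H: 12 × 446 = 5352
  Σ(formed) = 7994 kJ
ΔH = Σ(broken) − Σ(formed) = 6988 − 7994 = −1006 kJ

ΔH ≈ −1006 kJ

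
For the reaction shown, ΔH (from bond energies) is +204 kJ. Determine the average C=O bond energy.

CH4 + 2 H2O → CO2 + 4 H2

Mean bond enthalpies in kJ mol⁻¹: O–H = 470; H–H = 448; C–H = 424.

Let D be the C=O bond energy.
Σ(broken) = 4×424 + 4×470 = 3576
Σ(formed) = 2×D + 4×448 = 1792 + 2D
ΔH = Σ(broken) − Σ(formed) = (3576) − (1792 + 2D) = +1784 − 2D
Setting this equal to +204 kJ gives 2D = 1580, so D = 790 kJ/mol.

D(C=O) ≈ 790 kJ/mol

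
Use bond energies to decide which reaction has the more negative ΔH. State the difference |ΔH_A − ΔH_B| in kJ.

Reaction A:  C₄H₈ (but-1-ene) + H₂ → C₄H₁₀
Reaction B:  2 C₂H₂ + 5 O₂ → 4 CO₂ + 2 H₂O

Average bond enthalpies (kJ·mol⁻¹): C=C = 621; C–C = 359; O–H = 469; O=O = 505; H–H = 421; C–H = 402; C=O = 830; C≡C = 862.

Reaction A:
  Bonds broken (reactants):
    C–C: 2 × 359 = 718
    C–H: 8 × 402 = 3216
    C=C: 1 × 621 = 621
    H–H: 1 × 421 = 421
    Σ(broken) = 4976 kJ
  Bonds formed (products):
    C–C: 3 × 359 = 1077
    C–H: 10 × 402 = 4020
    Σ(formed) = 5097 kJ
  ΔH_A = 4976 − 5097 = −121 kJ
Reaction B:
  Bonds broken (reactants):
    C≡C: 2 × 862 = 1724
    C–H: 4 × 402 = 1608
    O=O: 5 × 505 = 2525
    Σ(broken) = 5857 kJ
  Bonds formed (products):
    C=O: 8 × 830 = 6640
    O–H: 4 × 469 = 1876
    Σ(formed) = 8516 kJ
  ΔH_B = 5857 − 8516 = −2659 kJ
ΔH_A − ΔH_B = +2538 kJ, so reaction B has the more negative ΔH; |ΔH_A − ΔH_B| = 2538 kJ.

Reaction B, by 2538 kJ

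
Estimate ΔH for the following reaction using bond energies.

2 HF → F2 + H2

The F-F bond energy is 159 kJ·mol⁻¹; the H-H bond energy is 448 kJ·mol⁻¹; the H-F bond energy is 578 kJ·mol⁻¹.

ΔH ≈ +549 kJ

Bonds broken (reactants):
  H-F: 2 × 578 = 1156
  Σ(broken) = 1156 kJ
Bonds formed (products):
  F-F: 1 × 159 = 159
  H-H: 1 × 448 = 448
  Σ(formed) = 607 kJ
ΔH = Σ(broken) − Σ(formed) = 1156 − 607 = +549 kJ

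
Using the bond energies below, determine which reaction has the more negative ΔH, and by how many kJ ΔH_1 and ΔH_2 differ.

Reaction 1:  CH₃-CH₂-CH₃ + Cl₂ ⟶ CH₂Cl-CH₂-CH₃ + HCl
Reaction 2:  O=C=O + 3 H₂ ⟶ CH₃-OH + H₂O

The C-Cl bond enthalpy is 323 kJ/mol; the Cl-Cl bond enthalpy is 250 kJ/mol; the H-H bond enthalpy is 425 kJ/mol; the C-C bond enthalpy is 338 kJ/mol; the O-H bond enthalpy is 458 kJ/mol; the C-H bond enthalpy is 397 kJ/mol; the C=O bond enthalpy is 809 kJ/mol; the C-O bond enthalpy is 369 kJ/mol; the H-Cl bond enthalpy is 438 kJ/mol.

Reaction 1:
  Bonds broken (reactants):
    C-C: 2 × 338 = 676
    C-H: 8 × 397 = 3176
    Cl-Cl: 1 × 250 = 250
    Σ(broken) = 4102 kJ
  Bonds formed (products):
    C-C: 2 × 338 = 676
    C-Cl: 1 × 323 = 323
    C-H: 7 × 397 = 2779
    H-Cl: 1 × 438 = 438
    Σ(formed) = 4216 kJ
  ΔH_1 = 4102 − 4216 = −114 kJ
Reaction 2:
  Bonds broken (reactants):
    C=O: 2 × 809 = 1618
    H-H: 3 × 425 = 1275
    Σ(broken) = 2893 kJ
  Bonds formed (products):
    C-H: 3 × 397 = 1191
    C-O: 1 × 369 = 369
    O-H: 3 × 458 = 1374
    Σ(formed) = 2934 kJ
  ΔH_2 = 2893 − 2934 = −41 kJ
ΔH_1 − ΔH_2 = −73 kJ, so reaction 1 has the more negative ΔH; |ΔH_1 − ΔH_2| = 73 kJ.

Reaction 1, by 73 kJ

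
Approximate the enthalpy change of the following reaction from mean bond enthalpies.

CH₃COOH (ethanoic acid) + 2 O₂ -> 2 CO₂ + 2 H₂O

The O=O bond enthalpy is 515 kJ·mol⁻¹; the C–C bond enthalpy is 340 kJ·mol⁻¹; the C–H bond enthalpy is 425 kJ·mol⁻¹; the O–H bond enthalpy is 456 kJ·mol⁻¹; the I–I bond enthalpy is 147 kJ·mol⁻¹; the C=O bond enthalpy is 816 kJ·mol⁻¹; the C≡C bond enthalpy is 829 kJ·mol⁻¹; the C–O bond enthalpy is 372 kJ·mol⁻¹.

ΔH ≈ −799 kJ

Bonds broken (reactants):
  C–C: 1 × 340 = 340
  C–H: 3 × 425 = 1275
  C–O: 1 × 372 = 372
  C=O: 1 × 816 = 816
  O–H: 1 × 456 = 456
  O=O: 2 × 515 = 1030
  Σ(broken) = 4289 kJ
Bonds formed (products):
  C=O: 4 × 816 = 3264
  O–H: 4 × 456 = 1824
  Σ(formed) = 5088 kJ
ΔH = Σ(broken) − Σ(formed) = 4289 − 5088 = −799 kJ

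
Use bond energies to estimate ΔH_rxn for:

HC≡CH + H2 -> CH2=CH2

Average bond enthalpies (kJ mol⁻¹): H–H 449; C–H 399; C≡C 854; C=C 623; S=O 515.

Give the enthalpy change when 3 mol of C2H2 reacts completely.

Bonds broken (reactants):
  C≡C: 1 × 854 = 854
  C–H: 2 × 399 = 798
  H–H: 1 × 449 = 449
  Σ(broken) = 2101 kJ
Bonds formed (products):
  C–H: 4 × 399 = 1596
  C=C: 1 × 623 = 623
  Σ(formed) = 2219 kJ
ΔH = Σ(broken) − Σ(formed) = 2101 − 2219 = −118 kJ
For 3× the reaction as written: 3 × (−118) = −354 kJ

ΔH = −354 kJ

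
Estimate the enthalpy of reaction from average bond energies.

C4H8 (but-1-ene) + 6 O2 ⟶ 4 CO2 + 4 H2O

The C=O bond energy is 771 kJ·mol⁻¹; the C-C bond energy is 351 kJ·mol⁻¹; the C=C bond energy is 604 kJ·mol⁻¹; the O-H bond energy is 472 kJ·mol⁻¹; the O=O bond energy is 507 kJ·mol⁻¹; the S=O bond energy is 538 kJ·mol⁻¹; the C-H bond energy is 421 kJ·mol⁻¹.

ΔH ≈ −2228 kJ

Bonds broken (reactants):
  C-C: 2 × 351 = 702
  C-H: 8 × 421 = 3368
  C=C: 1 × 604 = 604
  O=O: 6 × 507 = 3042
  Σ(broken) = 7716 kJ
Bonds formed (products):
  C=O: 8 × 771 = 6168
  O-H: 8 × 472 = 3776
  Σ(formed) = 9944 kJ
ΔH = Σ(broken) − Σ(formed) = 7716 − 9944 = −2228 kJ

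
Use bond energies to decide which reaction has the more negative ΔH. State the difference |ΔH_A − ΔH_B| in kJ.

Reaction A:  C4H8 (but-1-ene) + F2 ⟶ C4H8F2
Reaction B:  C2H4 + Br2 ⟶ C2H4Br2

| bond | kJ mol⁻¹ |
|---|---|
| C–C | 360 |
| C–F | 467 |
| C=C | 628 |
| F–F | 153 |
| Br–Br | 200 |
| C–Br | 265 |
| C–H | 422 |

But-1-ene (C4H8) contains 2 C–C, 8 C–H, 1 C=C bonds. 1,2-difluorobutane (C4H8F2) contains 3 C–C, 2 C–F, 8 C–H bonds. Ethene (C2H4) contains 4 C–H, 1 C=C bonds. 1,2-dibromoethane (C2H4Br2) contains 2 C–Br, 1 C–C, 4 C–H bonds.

Reaction A, by 451 kJ

Reaction A:
  Bonds broken (reactants):
    C–C: 2 × 360 = 720
    C–H: 8 × 422 = 3376
    C=C: 1 × 628 = 628
    F–F: 1 × 153 = 153
    Σ(broken) = 4877 kJ
  Bonds formed (products):
    C–C: 3 × 360 = 1080
    C–F: 2 × 467 = 934
    C–H: 8 × 422 = 3376
    Σ(formed) = 5390 kJ
  ΔH_A = 4877 − 5390 = −513 kJ
Reaction B:
  Bonds broken (reactants):
    Br–Br: 1 × 200 = 200
    C–H: 4 × 422 = 1688
    C=C: 1 × 628 = 628
    Σ(broken) = 2516 kJ
  Bonds formed (products):
    C–Br: 2 × 265 = 530
    C–C: 1 × 360 = 360
    C–H: 4 × 422 = 1688
    Σ(formed) = 2578 kJ
  ΔH_B = 2516 − 2578 = −62 kJ
ΔH_A − ΔH_B = −451 kJ, so reaction A has the more negative ΔH; |ΔH_A − ΔH_B| = 451 kJ.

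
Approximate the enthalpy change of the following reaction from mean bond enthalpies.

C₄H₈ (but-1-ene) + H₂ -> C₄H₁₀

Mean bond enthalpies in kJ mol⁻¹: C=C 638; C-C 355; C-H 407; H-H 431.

ΔH ≈ −100 kJ

Bonds broken (reactants):
  C-C: 2 × 355 = 710
  C-H: 8 × 407 = 3256
  C=C: 1 × 638 = 638
  H-H: 1 × 431 = 431
  Σ(broken) = 5035 kJ
Bonds formed (products):
  C-C: 3 × 355 = 1065
  C-H: 10 × 407 = 4070
  Σ(formed) = 5135 kJ
ΔH = Σ(broken) − Σ(formed) = 5035 − 5135 = −100 kJ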